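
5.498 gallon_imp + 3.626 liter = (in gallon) 7.561. Check: 1 gallon_imp = 0.00454609 m^3, so 5.498 gallon_imp = 5.498 * 0.00454609 = 0.024994403 m^3. 1 liter = 0.001 m^3, so 3.626 liter = 3.626 * 0.001 = 0.003626 m^3. Sum: 0.024994403 + 0.003626 = 0.028620403 m^3. 1 gallon = 0.0037854118 m^3, so 0.028620403 m^3 = 0.028620403 / 0.0037854118 = 7.5607106 gallon ≈ 7.561 gallon (4 s.f.).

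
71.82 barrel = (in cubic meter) 1 barrel = 0.15898729 m^3, so 71.82 barrel = 71.82 * 0.15898729 = 11.418468 m^3. 11.418468 m^3 = 11.418468 cubic meter ≈ 11.42 cubic meter (4 s.f.). Final answer: 11.42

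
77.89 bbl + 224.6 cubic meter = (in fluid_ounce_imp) 1 bbl = 0.15898729 m^3, so 77.89 bbl = 77.89 * 0.15898729 = 12.38352 m^3. 224.6 cubic meter = 224.6 m^3. Sum: 12.38352 + 224.6 = 236.98352 m^3. 1 fluid_ounce_imp = 2.8413063e-05 m^3, so 236.98352 m^3 = 236.98352 / 2.8413063e-05 = 8340653.9 fluid_ounce_imp ≈ 8.341e+06 fluid_ounce_imp (4 s.f.). Final answer: 8.341e+06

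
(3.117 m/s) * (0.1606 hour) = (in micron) 3.117 m/s is already in m/s. 1 hour = 3600 s, so 0.1606 hour = 0.1606 * 3600 = 578.16 s. Combine: 3.117 m/s * 578.16 s = 1802.1247 m. 1 micron = 1e-06 m, so 1802.1247 m = 1802.1247 / 1e-06 = 1.8021247e+09 micron ≈ 1.802e+09 micron (4 s.f.). Final answer: 1.802e+09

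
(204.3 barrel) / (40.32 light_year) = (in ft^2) 9.165e-16. Check: 1 barrel = 0.15898729 m^3, so 204.3 barrel = 204.3 * 0.15898729 = 32.481104 m^3. 1 light_year = 9.4607305e+15 m, so 40.32 light_year = 40.32 * 9.4607305e+15 = 3.8145665e+17 m. Combine: 32.481104 m^3 / 3.8145665e+17 m = 8.5150185e-17 m^2. 1 ft^2 = 0.09290304 m^2, so 8.5150185e-17 m^2 = 8.5150185e-17 / 0.09290304 = 9.1654896e-16 ft^2 ≈ 9.165e-16 ft^2 (4 s.f.).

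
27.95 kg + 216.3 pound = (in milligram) 1.261e+08. Check: 27.95 kg is already in kg. 1 pound = 0.45359237 kg, so 216.3 pound = 216.3 * 0.45359237 = 98.11203 kg. Sum: 27.95 + 98.11203 = 126.06203 kg. 1 milligram = 1e-06 kg, so 126.06203 kg = 126.06203 / 1e-06 = 1.2606203e+08 milligram ≈ 1.261e+08 milligram (4 s.f.).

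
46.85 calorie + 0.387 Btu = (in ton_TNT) 1.444e-07. Check: 1 calorie = 4.184 J, so 46.85 calorie = 46.85 * 4.184 = 196.0204 J. 1 Btu = 1055.0559 J, so 0.387 Btu = 0.387 * 1055.0559 = 408.30661 J. Sum: 196.0204 + 408.30661 = 604.32701 J. 1 ton_TNT = 4.184e+09 J, so 604.32701 J = 604.32701 / 4.184e+09 = 1.4443762e-07 ton_TNT ≈ 1.444e-07 ton_TNT (4 s.f.).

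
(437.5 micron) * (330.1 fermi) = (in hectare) 1 micron = 1e-06 m, so 437.5 micron = 437.5 * 1e-06 = 0.0004375 m. 1 fermi = 1e-15 m, so 330.1 fermi = 330.1 * 1e-15 = 3.301e-13 m. Combine: 0.0004375 m * 3.301e-13 m = 1.4441875e-16 m^2. 1 hectare = 10000 m^2, so 1.4441875e-16 m^2 = 1.4441875e-16 / 10000 = 1.4441875e-20 hectare ≈ 1.444e-20 hectare (4 s.f.). Final answer: 1.444e-20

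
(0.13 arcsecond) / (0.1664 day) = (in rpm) 4.186e-10. Check: 1 arcsecond = 4.8481368e-06 rad, so 0.13 arcsecond = 0.13 * 4.8481368e-06 = 6.3025779e-07 rad. 1 day = 86400 s, so 0.1664 day = 0.1664 * 86400 = 14376.96 s. Combine: 6.3025779e-07 rad / 14376.96 s = 4.3838043e-11 rad/s. 1 rpm = 0.10471976 rad/s, so 4.3838043e-11 rad/s = 4.3838043e-11 / 0.10471976 = 4.1862247e-10 rpm ≈ 4.186e-10 rpm (4 s.f.).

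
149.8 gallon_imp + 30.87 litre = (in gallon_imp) 1 gallon_imp = 0.00454609 m^3, so 149.8 gallon_imp = 149.8 * 0.00454609 = 0.68100428 m^3. 1 litre = 0.001 m^3, so 30.87 litre = 30.87 * 0.001 = 0.03087 m^3. Sum: 0.68100428 + 0.03087 = 0.71187428 m^3. 1 gallon_imp = 0.00454609 m^3, so 0.71187428 m^3 = 0.71187428 / 0.00454609 = 156.59045 gallon_imp ≈ 156.6 gallon_imp (4 s.f.). Final answer: 156.6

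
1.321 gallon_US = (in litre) 1 gallon_US = 0.0037854118 m^3, so 1.321 gallon_US = 1.321 * 0.0037854118 = 0.005000529 m^3. 1 litre = 0.001 m^3, so 0.005000529 m^3 = 0.005000529 / 0.001 = 5.000529 litre ≈ 5.001 litre (4 s.f.). Final answer: 5.001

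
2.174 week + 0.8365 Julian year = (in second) 1 week = 604800 s, so 2.174 week = 2.174 * 604800 = 1314835.2 s. 1 Julian year = 31557600 s, so 0.8365 Julian year = 0.8365 * 31557600 = 26397932 s. Sum: 1314835.2 + 26397932 = 27712768 s. 27712768 s = 27712768 second ≈ 2.771e+07 second (4 s.f.). Final answer: 2.771e+07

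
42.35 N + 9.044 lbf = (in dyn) 8.258e+06. Check: 42.35 N is already in N. 1 lbf = 4.4482216 N, so 9.044 lbf = 9.044 * 4.4482216 = 40.229716 N. Sum: 42.35 + 40.229716 = 82.579716 N. 1 dyn = 1e-05 N, so 82.579716 N = 82.579716 / 1e-05 = 8257971.6 dyn ≈ 8.258e+06 dyn (4 s.f.).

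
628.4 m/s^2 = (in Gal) 1 Gal = 0.01 m/s^2, so 628.4 m/s^2 = 628.4 / 0.01 = 62840 Gal ≈ 6.284e+04 Gal (4 s.f.). Final answer: 6.284e+04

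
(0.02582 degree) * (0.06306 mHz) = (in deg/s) 1 degree = 0.017453293 rad, so 0.02582 degree = 0.02582 * 0.017453293 = 0.00045064401 rad. 1 mHz = 0.001 Hz, so 0.06306 mHz = 0.06306 * 0.001 = 6.306e-05 Hz. Combine: 0.00045064401 rad * 6.306e-05 Hz = 2.8417611e-08 rad/s. 1 deg/s = 0.017453293 rad/s, so 2.8417611e-08 rad/s = 2.8417611e-08 / 0.017453293 = 1.6282092e-06 deg/s ≈ 1.628e-06 deg/s (4 s.f.). Final answer: 1.628e-06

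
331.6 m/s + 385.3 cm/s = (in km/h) 1208. Check: 331.6 m/s is already in m/s. 1 cm/s = 0.01 m/s, so 385.3 cm/s = 385.3 * 0.01 = 3.853 m/s. Sum: 331.6 + 3.853 = 335.453 m/s. 1 km/h = 0.27777778 m/s, so 335.453 m/s = 335.453 / 0.27777778 = 1207.6308 km/h ≈ 1208 km/h (4 s.f.).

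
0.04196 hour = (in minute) 1 hour = 3600 s, so 0.04196 hour = 0.04196 * 3600 = 151.056 s. 1 minute = 60 s, so 151.056 s = 151.056 / 60 = 2.5176 minute ≈ 2.518 minute (4 s.f.). Final answer: 2.518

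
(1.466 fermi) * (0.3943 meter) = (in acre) 1.428e-19. Check: 1 fermi = 1e-15 m, so 1.466 fermi = 1.466 * 1e-15 = 1.466e-15 m. 0.3943 meter = 0.3943 m. Combine: 1.466e-15 m * 0.3943 m = 5.780438e-16 m^2. 1 acre = 4046.8564 m^2, so 5.780438e-16 m^2 = 5.780438e-16 / 4046.8564 = 1.4283773e-19 acre ≈ 1.428e-19 acre (4 s.f.).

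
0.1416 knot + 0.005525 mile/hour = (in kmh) 1 knot = 0.51444444 m/s, so 0.1416 knot = 0.1416 * 0.51444444 = 0.072845333 m/s. 1 mile/hour = 0.44704 m/s, so 0.005525 mile/hour = 0.005525 * 0.44704 = 0.002469896 m/s. Sum: 0.072845333 + 0.002469896 = 0.075315229 m/s. 1 kmh = 0.27777778 m/s, so 0.075315229 m/s = 0.075315229 / 0.27777778 = 0.27113483 kmh ≈ 0.2711 kmh (4 s.f.). Final answer: 0.2711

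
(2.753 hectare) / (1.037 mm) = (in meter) 1 hectare = 10000 m^2, so 2.753 hectare = 2.753 * 10000 = 27530 m^2. 1 mm = 0.001 m, so 1.037 mm = 1.037 * 0.001 = 0.001037 m. Combine: 27530 m^2 / 0.001037 m = 26547734 m. 26547734 m = 26547734 meter ≈ 2.655e+07 meter (4 s.f.). Final answer: 2.655e+07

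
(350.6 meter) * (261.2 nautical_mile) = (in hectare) 350.6 meter = 350.6 m. 1 nautical_mile = 1852 m, so 261.2 nautical_mile = 261.2 * 1852 = 483742.4 m. Combine: 350.6 m * 483742.4 m = 1.6960009e+08 m^2. 1 hectare = 10000 m^2, so 1.6960009e+08 m^2 = 1.6960009e+08 / 10000 = 16960.009 hectare ≈ 1.696e+04 hectare (4 s.f.). Final answer: 1.696e+04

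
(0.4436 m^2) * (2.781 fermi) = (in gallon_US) 3.259e-13. Check: 0.4436 m^2 is already in m^2. 1 fermi = 1e-15 m, so 2.781 fermi = 2.781 * 1e-15 = 2.781e-15 m. Combine: 0.4436 m^2 * 2.781e-15 m = 1.2336516e-15 m^3. 1 gallon_US = 0.0037854118 m^3, so 1.2336516e-15 m^3 = 1.2336516e-15 / 0.0037854118 = 3.2589628e-13 gallon_US ≈ 3.259e-13 gallon_US (4 s.f.).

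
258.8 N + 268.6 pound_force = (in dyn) 258.8 N is already in N. 1 pound_force = 4.4482216 N, so 268.6 pound_force = 268.6 * 4.4482216 = 1194.7923 N. Sum: 258.8 + 1194.7923 = 1453.5923 N. 1 dyn = 1e-05 N, so 1453.5923 N = 1453.5923 / 1e-05 = 1.4535923e+08 dyn ≈ 1.454e+08 dyn (4 s.f.). Final answer: 1.454e+08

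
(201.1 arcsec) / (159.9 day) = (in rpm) 1 arcsec = 4.8481368e-06 rad, so 201.1 arcsec = 201.1 * 4.8481368e-06 = 0.00097496031 rad. 1 day = 86400 s, so 159.9 day = 159.9 * 86400 = 13815360 s. Combine: 0.00097496031 rad / 13815360 s = 7.057075e-11 rad/s. 1 rpm = 0.10471976 rad/s, so 7.057075e-11 rad/s = 7.057075e-11 / 0.10471976 = 6.7390102e-10 rpm ≈ 6.739e-10 rpm (4 s.f.). Final answer: 6.739e-10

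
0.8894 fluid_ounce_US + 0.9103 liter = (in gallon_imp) 0.206. Check: 1 fluid_ounce_US = 2.957353e-05 m^3, so 0.8894 fluid_ounce_US = 0.8894 * 2.957353e-05 = 2.6302697e-05 m^3. 1 liter = 0.001 m^3, so 0.9103 liter = 0.9103 * 0.001 = 0.0009103 m^3. Sum: 2.6302697e-05 + 0.0009103 = 0.0009366027 m^3. 1 gallon_imp = 0.00454609 m^3, so 0.0009366027 m^3 = 0.0009366027 / 0.00454609 = 0.20602379 gallon_imp ≈ 0.206 gallon_imp (4 s.f.).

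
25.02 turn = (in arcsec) 3.243e+07. Check: 1 turn = 6.2831853 rad, so 25.02 turn = 25.02 * 6.2831853 = 157.2053 rad. 1 arcsec = 4.8481368e-06 rad, so 157.2053 rad = 157.2053 / 4.8481368e-06 = 32425920 arcsec ≈ 3.243e+07 arcsec (4 s.f.).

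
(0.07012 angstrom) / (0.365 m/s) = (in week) 1 angstrom = 1e-10 m, so 0.07012 angstrom = 0.07012 * 1e-10 = 7.012e-12 m. 0.365 m/s is already in m/s. Combine: 7.012e-12 m / 0.365 m/s = 1.9210959e-11 s. 1 week = 604800 s, so 1.9210959e-11 s = 1.9210959e-11 / 604800 = 3.1764152e-17 week ≈ 3.176e-17 week (4 s.f.). Final answer: 3.176e-17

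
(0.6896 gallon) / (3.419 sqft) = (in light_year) 1 gallon = 0.0037854118 m^3, so 0.6896 gallon = 0.6896 * 0.0037854118 = 0.00261042 m^3. 1 sqft = 0.09290304 m^2, so 3.419 sqft = 3.419 * 0.09290304 = 0.31763549 m^2. Combine: 0.00261042 m^3 / 0.31763549 m^2 = 0.008218288 m. 1 light_year = 9.4607305e+15 m, so 0.008218288 m = 0.008218288 / 9.4607305e+15 = 8.6867373e-19 light_year ≈ 8.687e-19 light_year (4 s.f.). Final answer: 8.687e-19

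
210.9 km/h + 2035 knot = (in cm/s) 1 km/h = 0.27777778 m/s, so 210.9 km/h = 210.9 * 0.27777778 = 58.583333 m/s. 1 knot = 0.51444444 m/s, so 2035 knot = 2035 * 0.51444444 = 1046.8944 m/s. Sum: 58.583333 + 1046.8944 = 1105.4778 m/s. 1 cm/s = 0.01 m/s, so 1105.4778 m/s = 1105.4778 / 0.01 = 110547.78 cm/s ≈ 1.105e+05 cm/s (4 s.f.). Final answer: 1.105e+05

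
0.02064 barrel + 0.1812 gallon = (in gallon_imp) 1 barrel = 0.15898729 m^3, so 0.02064 barrel = 0.02064 * 0.15898729 = 0.0032814978 m^3. 1 gallon = 0.0037854118 m^3, so 0.1812 gallon = 0.1812 * 0.0037854118 = 0.00068591662 m^3. Sum: 0.0032814978 + 0.00068591662 = 0.0039674144 m^3. 1 gallon_imp = 0.00454609 m^3, so 0.0039674144 m^3 = 0.0039674144 / 0.00454609 = 0.87270916 gallon_imp ≈ 0.8727 gallon_imp (4 s.f.). Final answer: 0.8727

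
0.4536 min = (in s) 27.22. Check: 1 min = 60 s, so 0.4536 min = 0.4536 * 60 = 27.216 s. Result: 27.216 s ≈ 27.22 s (4 s.f.).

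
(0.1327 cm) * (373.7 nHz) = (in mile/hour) 1.109e-09. Check: 1 cm = 0.01 m, so 0.1327 cm = 0.1327 * 0.01 = 0.001327 m. 1 nHz = 1e-09 Hz, so 373.7 nHz = 373.7 * 1e-09 = 3.737e-07 Hz. Combine: 0.001327 m * 3.737e-07 Hz = 4.958999e-10 m/s. 1 mile/hour = 0.44704 m/s, so 4.958999e-10 m/s = 4.958999e-10 / 0.44704 = 1.1092965e-09 mile/hour ≈ 1.109e-09 mile/hour (4 s.f.).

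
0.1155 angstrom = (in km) 1.155e-14. Check: 1 angstrom = 1e-10 m, so 0.1155 angstrom = 0.1155 * 1e-10 = 1.155e-11 m. 1 km = 1000 m, so 1.155e-11 m = 1.155e-11 / 1000 = 1.155e-14 km.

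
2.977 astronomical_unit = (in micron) 4.454e+17. Check: 1 astronomical_unit = 1.4959787e+11 m, so 2.977 astronomical_unit = 2.977 * 1.4959787e+11 = 4.4535286e+11 m. 1 micron = 1e-06 m, so 4.4535286e+11 m = 4.4535286e+11 / 1e-06 = 4.4535286e+17 micron ≈ 4.454e+17 micron (4 s.f.).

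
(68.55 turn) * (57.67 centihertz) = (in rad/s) 248.4. Check: 1 turn = 6.2831853 rad, so 68.55 turn = 68.55 * 6.2831853 = 430.71235 rad. 1 centihertz = 0.01 Hz, so 57.67 centihertz = 57.67 * 0.01 = 0.5767 Hz. Combine: 430.71235 rad * 0.5767 Hz = 248.39181 rad/s. Result: 248.39181 rad/s ≈ 248.4 rad/s (4 s.f.).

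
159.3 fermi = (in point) 4.516e-10. Check: 1 fermi = 1e-15 m, so 159.3 fermi = 159.3 * 1e-15 = 1.593e-13 m. 1 point = 0.00035277778 m, so 1.593e-13 m = 1.593e-13 / 0.00035277778 = 4.5155906e-10 point ≈ 4.516e-10 point (4 s.f.).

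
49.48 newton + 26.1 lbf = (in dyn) 1.656e+07. Check: 49.48 newton = 49.48 N. 1 lbf = 4.4482216 N, so 26.1 lbf = 26.1 * 4.4482216 = 116.09858 N. Sum: 49.48 + 116.09858 = 165.57858 N. 1 dyn = 1e-05 N, so 165.57858 N = 165.57858 / 1e-05 = 16557858 dyn ≈ 1.656e+07 dyn (4 s.f.).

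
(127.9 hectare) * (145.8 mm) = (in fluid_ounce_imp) 6.563e+09. Check: 1 hectare = 10000 m^2, so 127.9 hectare = 127.9 * 10000 = 1279000 m^2. 1 mm = 0.001 m, so 145.8 mm = 145.8 * 0.001 = 0.1458 m. Combine: 1279000 m^2 * 0.1458 m = 186478.2 m^3. 1 fluid_ounce_imp = 2.8413063e-05 m^3, so 186478.2 m^3 = 186478.2 / 2.8413063e-05 = 6.5631151e+09 fluid_ounce_imp ≈ 6.563e+09 fluid_ounce_imp (4 s.f.).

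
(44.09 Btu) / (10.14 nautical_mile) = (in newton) 2.477. Check: 1 Btu = 1055.0559 J, so 44.09 Btu = 44.09 * 1055.0559 = 46517.413 J. 1 nautical_mile = 1852 m, so 10.14 nautical_mile = 10.14 * 1852 = 18779.28 m. Combine: 46517.413 J / 18779.28 m = 2.4770605 N. 2.4770605 N = 2.4770605 newton ≈ 2.477 newton (4 s.f.).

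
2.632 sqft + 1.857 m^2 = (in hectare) 1 sqft = 0.09290304 m^2, so 2.632 sqft = 2.632 * 0.09290304 = 0.2445208 m^2. 1.857 m^2 is already in m^2. Sum: 0.2445208 + 1.857 = 2.1015208 m^2. 1 hectare = 10000 m^2, so 2.1015208 m^2 = 2.1015208 / 10000 = 0.00021015208 hectare ≈ 0.0002102 hectare (4 s.f.). Final answer: 0.0002102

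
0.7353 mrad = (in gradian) 0.04681. Check: 1 mrad = 0.001 rad, so 0.7353 mrad = 0.7353 * 0.001 = 0.0007353 rad. 1 gradian = 0.015707963 rad, so 0.0007353 rad = 0.0007353 / 0.015707963 = 0.046810652 gradian ≈ 0.04681 gradian (4 s.f.).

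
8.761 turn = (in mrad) 1 turn = 6.2831853 rad, so 8.761 turn = 8.761 * 6.2831853 = 55.046986 rad. 1 mrad = 0.001 rad, so 55.046986 rad = 55.046986 / 0.001 = 55046.986 mrad ≈ 5.505e+04 mrad (4 s.f.). Final answer: 5.505e+04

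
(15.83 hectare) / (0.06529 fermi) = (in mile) 1 hectare = 10000 m^2, so 15.83 hectare = 15.83 * 10000 = 158300 m^2. 1 fermi = 1e-15 m, so 0.06529 fermi = 0.06529 * 1e-15 = 6.529e-17 m. Combine: 158300 m^2 / 6.529e-17 m = 2.4245673e+21 m. 1 mile = 1609.344 m, so 2.4245673e+21 m = 2.4245673e+21 / 1609.344 = 1.5065563e+18 mile ≈ 1.507e+18 mile (4 s.f.). Final answer: 1.507e+18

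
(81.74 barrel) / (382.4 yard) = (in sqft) 0.4. Check: 1 barrel = 0.15898729 m^3, so 81.74 barrel = 81.74 * 0.15898729 = 12.995621 m^3. 1 yard = 0.9144 m, so 382.4 yard = 382.4 * 0.9144 = 349.66656 m. Combine: 12.995621 m^3 / 349.66656 m = 0.037165754 m^2. 1 sqft = 0.09290304 m^2, so 0.037165754 m^2 = 0.037165754 / 0.09290304 = 0.40004885 sqft ≈ 0.4 sqft (4 s.f.).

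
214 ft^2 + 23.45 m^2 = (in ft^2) 466.4. Check: 1 ft^2 = 0.09290304 m^2, so 214 ft^2 = 214 * 0.09290304 = 19.881251 m^2. 23.45 m^2 is already in m^2. Sum: 19.881251 + 23.45 = 43.331251 m^2. 1 ft^2 = 0.09290304 m^2, so 43.331251 m^2 = 43.331251 / 0.09290304 = 466.4137 ft^2 ≈ 466.4 ft^2 (4 s.f.).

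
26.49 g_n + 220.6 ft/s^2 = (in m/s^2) 1 g_n = 9.80665 m/s^2, so 26.49 g_n = 26.49 * 9.80665 = 259.77816 m/s^2. 1 ft/s^2 = 0.3048 m/s^2, so 220.6 ft/s^2 = 220.6 * 0.3048 = 67.23888 m/s^2. Sum: 259.77816 + 67.23888 = 327.01704 m/s^2. Result: 327.01704 m/s^2 ≈ 327 m/s^2 (4 s.f.). Final answer: 327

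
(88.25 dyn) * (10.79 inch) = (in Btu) 1 dyn = 1e-05 N, so 88.25 dyn = 88.25 * 1e-05 = 0.0008825 N. 1 inch = 0.0254 m, so 10.79 inch = 10.79 * 0.0254 = 0.274066 m. Combine: 0.0008825 N * 0.274066 m = 0.00024186324 J. 1 Btu = 1055.0559 J, so 0.00024186324 J = 0.00024186324 / 1055.0559 = 2.2924212e-07 Btu ≈ 2.292e-07 Btu (4 s.f.). Final answer: 2.292e-07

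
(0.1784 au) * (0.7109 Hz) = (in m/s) 1 au = 1.4959787e+11 m, so 0.1784 au = 0.1784 * 1.4959787e+11 = 2.668826e+10 m. 0.7109 Hz is already in Hz. Combine: 2.668826e+10 m * 0.7109 Hz = 1.8972684e+10 m/s. Result: 1.8972684e+10 m/s ≈ 1.897e+10 m/s (4 s.f.). Final answer: 1.897e+10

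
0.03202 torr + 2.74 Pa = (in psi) 0.001017. Check: 1 torr = 133.32237 Pa, so 0.03202 torr = 0.03202 * 133.32237 = 4.2689822 Pa. 2.74 Pa is already in Pa. Sum: 4.2689822 + 2.74 = 7.0089822 Pa. 1 psi = 6894.7573 Pa, so 7.0089822 Pa = 7.0089822 / 6894.7573 = 0.0010165669 psi ≈ 0.001017 psi (4 s.f.).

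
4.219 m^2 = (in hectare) 1 hectare = 10000 m^2, so 4.219 m^2 = 4.219 / 10000 = 0.0004219 hectare. Final answer: 0.0004219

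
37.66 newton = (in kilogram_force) 3.84. Check: 37.66 newton = 37.66 N. 1 kilogram_force = 9.80665 N, so 37.66 N = 37.66 / 9.80665 = 3.8402513 kilogram_force ≈ 3.84 kilogram_force (4 s.f.).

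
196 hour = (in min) 1.176e+04. Check: 1 hour = 3600 s, so 196 hour = 196 * 3600 = 705600 s. 1 min = 60 s, so 705600 s = 705600 / 60 = 11760 min ≈ 1.176e+04 min (4 s.f.).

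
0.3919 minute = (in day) 0.0002722. Check: 1 minute = 60 s, so 0.3919 minute = 0.3919 * 60 = 23.514 s. 1 day = 86400 s, so 23.514 s = 23.514 / 86400 = 0.00027215278 day ≈ 0.0002722 day (4 s.f.).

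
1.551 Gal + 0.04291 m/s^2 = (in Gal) 5.842. Check: 1 Gal = 0.01 m/s^2, so 1.551 Gal = 1.551 * 0.01 = 0.01551 m/s^2. 0.04291 m/s^2 is already in m/s^2. Sum: 0.01551 + 0.04291 = 0.05842 m/s^2. 1 Gal = 0.01 m/s^2, so 0.05842 m/s^2 = 0.05842 / 0.01 = 5.842 Gal.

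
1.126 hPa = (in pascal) 1 hPa = 100 Pa, so 1.126 hPa = 1.126 * 100 = 112.6 Pa. 112.6 Pa = 112.6 pascal. Final answer: 112.6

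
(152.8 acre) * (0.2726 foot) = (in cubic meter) 1 acre = 4046.8564 m^2, so 152.8 acre = 152.8 * 4046.8564 = 618359.66 m^2. 1 foot = 0.3048 m, so 0.2726 foot = 0.2726 * 0.3048 = 0.08308848 m. Combine: 618359.66 m^2 * 0.08308848 m = 51378.564 m^3. 51378.564 m^3 = 51378.564 cubic meter ≈ 5.138e+04 cubic meter (4 s.f.). Final answer: 5.138e+04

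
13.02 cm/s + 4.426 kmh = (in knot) 1 cm/s = 0.01 m/s, so 13.02 cm/s = 13.02 * 0.01 = 0.1302 m/s. 1 kmh = 0.27777778 m/s, so 4.426 kmh = 4.426 * 0.27777778 = 1.2294444 m/s. Sum: 0.1302 + 1.2294444 = 1.3596444 m/s. 1 knot = 0.51444444 m/s, so 1.3596444 m/s = 1.3596444 / 0.51444444 = 2.6429374 knot ≈ 2.643 knot (4 s.f.). Final answer: 2.643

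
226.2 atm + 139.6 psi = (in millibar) 2.388e+05. Check: 1 atm = 101325 Pa, so 226.2 atm = 226.2 * 101325 = 22919715 Pa. 1 psi = 6894.7573 Pa, so 139.6 psi = 139.6 * 6894.7573 = 962508.12 Pa. Sum: 22919715 + 962508.12 = 23882223 Pa. 1 millibar = 100 Pa, so 23882223 Pa = 23882223 / 100 = 238822.23 millibar ≈ 2.388e+05 millibar (4 s.f.).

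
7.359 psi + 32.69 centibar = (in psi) 1 psi = 6894.7573 Pa, so 7.359 psi = 7.359 * 6894.7573 = 50738.519 Pa. 1 centibar = 1000 Pa, so 32.69 centibar = 32.69 * 1000 = 32690 Pa. Sum: 50738.519 + 32690 = 83428.519 Pa. 1 psi = 6894.7573 Pa, so 83428.519 Pa = 83428.519 / 6894.7573 = 12.100284 psi ≈ 12.1 psi (4 s.f.). Final answer: 12.1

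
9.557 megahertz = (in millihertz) 1 megahertz = 1000000 Hz, so 9.557 megahertz = 9.557 * 1000000 = 9557000 Hz. 1 millihertz = 0.001 Hz, so 9557000 Hz = 9557000 / 0.001 = 9.557e+09 millihertz. Final answer: 9.557e+09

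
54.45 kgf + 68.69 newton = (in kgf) 61.45. Check: 1 kgf = 9.80665 N, so 54.45 kgf = 54.45 * 9.80665 = 533.97209 N. 68.69 newton = 68.69 N. Sum: 533.97209 + 68.69 = 602.66209 N. 1 kgf = 9.80665 N, so 602.66209 N = 602.66209 / 9.80665 = 61.454431 kgf ≈ 61.45 kgf (4 s.f.).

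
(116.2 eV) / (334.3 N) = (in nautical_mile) 3.007e-23. Check: 1 eV = 1.6021766e-19 J, so 116.2 eV = 116.2 * 1.6021766e-19 = 1.8617292e-17 J. 334.3 N is already in N. Combine: 1.8617292e-17 J / 334.3 N = 5.5690375e-20 m. 1 nautical_mile = 1852 m, so 5.5690375e-20 m = 5.5690375e-20 / 1852 = 3.0070397e-23 nautical_mile ≈ 3.007e-23 nautical_mile (4 s.f.).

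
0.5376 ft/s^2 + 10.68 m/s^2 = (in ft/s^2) 35.58. Check: 1 ft/s^2 = 0.3048 m/s^2, so 0.5376 ft/s^2 = 0.5376 * 0.3048 = 0.16386048 m/s^2. 10.68 m/s^2 is already in m/s^2. Sum: 0.16386048 + 10.68 = 10.84386 m/s^2. 1 ft/s^2 = 0.3048 m/s^2, so 10.84386 m/s^2 = 10.84386 / 0.3048 = 35.57697 ft/s^2 ≈ 35.58 ft/s^2 (4 s.f.).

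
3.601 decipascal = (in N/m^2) 1 decipascal = 0.1 Pa, so 3.601 decipascal = 3.601 * 0.1 = 0.3601 Pa. 0.3601 Pa = 0.3601 N/m^2. Final answer: 0.3601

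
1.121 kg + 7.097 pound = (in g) 4340. Check: 1.121 kg is already in kg. 1 pound = 0.45359237 kg, so 7.097 pound = 7.097 * 0.45359237 = 3.219145 kg. Sum: 1.121 + 3.219145 = 4.340145 kg. 1 g = 0.001 kg, so 4.340145 kg = 4.340145 / 0.001 = 4340.145 g ≈ 4340 g (4 s.f.).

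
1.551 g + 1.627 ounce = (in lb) 0.1051. Check: 1 g = 0.001 kg, so 1.551 g = 1.551 * 0.001 = 0.001551 kg. 1 ounce = 0.028349523 kg, so 1.627 ounce = 1.627 * 0.028349523 = 0.046124674 kg. Sum: 0.001551 + 0.046124674 = 0.047675674 kg. 1 lb = 0.45359237 kg, so 0.047675674 kg = 0.047675674 / 0.45359237 = 0.10510687 lb ≈ 0.1051 lb (4 s.f.).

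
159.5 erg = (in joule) 1.595e-05. Check: 1 erg = 1e-07 J, so 159.5 erg = 159.5 * 1e-07 = 1.595e-05 J. 1.595e-05 J = 1.595e-05 joule.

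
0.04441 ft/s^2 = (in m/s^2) 0.01354. Check: 1 ft/s^2 = 0.3048 m/s^2, so 0.04441 ft/s^2 = 0.04441 * 0.3048 = 0.013536168 m/s^2. Result: 0.013536168 m/s^2 ≈ 0.01354 m/s^2 (4 s.f.).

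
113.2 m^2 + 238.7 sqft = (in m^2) 135.4. Check: 113.2 m^2 is already in m^2. 1 sqft = 0.09290304 m^2, so 238.7 sqft = 238.7 * 0.09290304 = 22.175956 m^2. Sum: 113.2 + 22.175956 = 135.37596 m^2. Result: 135.37596 m^2 ≈ 135.4 m^2 (4 s.f.).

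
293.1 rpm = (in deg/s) 1759. Check: 1 rpm = 0.10471976 rad/s, so 293.1 rpm = 293.1 * 0.10471976 = 30.69336 rad/s. 1 deg/s = 0.017453293 rad/s, so 30.69336 rad/s = 30.69336 / 0.017453293 = 1758.6 deg/s ≈ 1759 deg/s (4 s.f.).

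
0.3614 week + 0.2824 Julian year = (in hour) 2536. Check: 1 week = 604800 s, so 0.3614 week = 0.3614 * 604800 = 218574.72 s. 1 Julian year = 31557600 s, so 0.2824 Julian year = 0.2824 * 31557600 = 8911866.2 s. Sum: 218574.72 + 8911866.2 = 9130441 s. 1 hour = 3600 s, so 9130441 s = 9130441 / 3600 = 2536.2336 hour ≈ 2536 hour (4 s.f.).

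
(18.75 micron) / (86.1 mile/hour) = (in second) 4.871e-07. Check: 1 micron = 1e-06 m, so 18.75 micron = 18.75 * 1e-06 = 1.875e-05 m. 1 mile/hour = 0.44704 m/s, so 86.1 mile/hour = 86.1 * 0.44704 = 38.490144 m/s. Combine: 1.875e-05 m / 38.490144 m/s = 4.8713769e-07 s. 4.8713769e-07 s = 4.8713769e-07 second ≈ 4.871e-07 second (4 s.f.).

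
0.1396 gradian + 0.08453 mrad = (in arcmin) 7.829. Check: 1 gradian = 0.015707963 rad, so 0.1396 gradian = 0.1396 * 0.015707963 = 0.0021928317 rad. 1 mrad = 0.001 rad, so 0.08453 mrad = 0.08453 * 0.001 = 8.453e-05 rad. Sum: 0.0021928317 + 8.453e-05 = 0.0022773617 rad. 1 arcmin = 0.00029088821 rad, so 0.0022773617 rad = 0.0022773617 / 0.00029088821 = 7.8289927 arcmin ≈ 7.829 arcmin (4 s.f.).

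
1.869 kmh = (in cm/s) 51.92. Check: 1 kmh = 0.27777778 m/s, so 1.869 kmh = 1.869 * 0.27777778 = 0.51916667 m/s. 1 cm/s = 0.01 m/s, so 0.51916667 m/s = 0.51916667 / 0.01 = 51.916667 cm/s ≈ 51.92 cm/s (4 s.f.).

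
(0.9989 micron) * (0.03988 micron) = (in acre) 9.844e-18. Check: 1 micron = 1e-06 m, so 0.9989 micron = 0.9989 * 1e-06 = 9.989e-07 m. 1 micron = 1e-06 m, so 0.03988 micron = 0.03988 * 1e-06 = 3.988e-08 m. Combine: 9.989e-07 m * 3.988e-08 m = 3.9836132e-14 m^2. 1 acre = 4046.8564 m^2, so 3.9836132e-14 m^2 = 3.9836132e-14 / 4046.8564 = 9.8437226e-18 acre ≈ 9.844e-18 acre (4 s.f.).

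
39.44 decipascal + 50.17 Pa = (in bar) 1 decipascal = 0.1 Pa, so 39.44 decipascal = 39.44 * 0.1 = 3.944 Pa. 50.17 Pa is already in Pa. Sum: 3.944 + 50.17 = 54.114 Pa. 1 bar = 100000 Pa, so 54.114 Pa = 54.114 / 100000 = 0.00054114 bar ≈ 0.0005411 bar (4 s.f.). Final answer: 0.0005411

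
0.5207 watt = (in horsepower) 0.0006983. Check: 0.5207 watt = 0.5207 W. 1 horsepower = 745.69987 W, so 0.5207 W = 0.5207 / 745.69987 = 0.0006982702 horsepower ≈ 0.0006983 horsepower (4 s.f.).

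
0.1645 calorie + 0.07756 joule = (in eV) 4.78e+18. Check: 1 calorie = 4.184 J, so 0.1645 calorie = 0.1645 * 4.184 = 0.688268 J. 0.07756 joule = 0.07756 J. Sum: 0.688268 + 0.07756 = 0.765828 J. 1 eV = 1.6021766e-19 J, so 0.765828 J = 0.765828 / 1.6021766e-19 = 4.7799224e+18 eV ≈ 4.78e+18 eV (4 s.f.).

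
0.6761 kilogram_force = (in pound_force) 1.491. Check: 1 kilogram_force = 9.80665 N, so 0.6761 kilogram_force = 0.6761 * 9.80665 = 6.6302761 N. 1 pound_force = 4.4482216 N, so 6.6302761 N = 6.6302761 / 4.4482216 = 1.4905454 pound_force ≈ 1.491 pound_force (4 s.f.).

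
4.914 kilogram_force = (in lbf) 10.83. Check: 1 kilogram_force = 9.80665 N, so 4.914 kilogram_force = 4.914 * 9.80665 = 48.189878 N. 1 lbf = 4.4482216 N, so 48.189878 N = 48.189878 / 4.4482216 = 10.833516 lbf ≈ 10.83 lbf (4 s.f.).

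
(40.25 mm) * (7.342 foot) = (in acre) 1 mm = 0.001 m, so 40.25 mm = 40.25 * 0.001 = 0.04025 m. 1 foot = 0.3048 m, so 7.342 foot = 7.342 * 0.3048 = 2.2378416 m. Combine: 0.04025 m * 2.2378416 m = 0.090073124 m^2. 1 acre = 4046.8564 m^2, so 0.090073124 m^2 = 0.090073124 / 4046.8564 = 2.2257554e-05 acre ≈ 2.226e-05 acre (4 s.f.). Final answer: 2.226e-05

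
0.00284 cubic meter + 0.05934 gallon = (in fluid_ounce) 103.6. Check: 0.00284 cubic meter = 0.00284 m^3. 1 gallon = 0.0037854118 m^3, so 0.05934 gallon = 0.05934 * 0.0037854118 = 0.00022462634 m^3. Sum: 0.00284 + 0.00022462634 = 0.0030646263 m^3. 1 fluid_ounce = 2.957353e-05 m^3, so 0.0030646263 m^3 = 0.0030646263 / 2.957353e-05 = 103.62734 fluid_ounce ≈ 103.6 fluid_ounce (4 s.f.).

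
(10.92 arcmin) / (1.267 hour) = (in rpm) 6.65e-06. Check: 1 arcmin = 0.00029088821 rad, so 10.92 arcmin = 10.92 * 0.00029088821 = 0.0031764992 rad. 1 hour = 3600 s, so 1.267 hour = 1.267 * 3600 = 4561.2 s. Combine: 0.0031764992 rad / 4561.2 s = 6.9641744e-07 rad/s. 1 rpm = 0.10471976 rad/s, so 6.9641744e-07 rad/s = 6.9641744e-07 / 0.10471976 = 6.6502967e-06 rpm ≈ 6.65e-06 rpm (4 s.f.).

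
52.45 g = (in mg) 1 g = 0.001 kg, so 52.45 g = 52.45 * 0.001 = 0.05245 kg. 1 mg = 1e-06 kg, so 0.05245 kg = 0.05245 / 1e-06 = 52450 mg ≈ 5.245e+04 mg (4 s.f.). Final answer: 5.245e+04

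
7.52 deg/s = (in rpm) 1 deg/s = 0.017453293 rad/s, so 7.52 deg/s = 7.52 * 0.017453293 = 0.13124876 rad/s. 1 rpm = 0.10471976 rad/s, so 0.13124876 rad/s = 0.13124876 / 0.10471976 = 1.2533333 rpm ≈ 1.253 rpm (4 s.f.). Final answer: 1.253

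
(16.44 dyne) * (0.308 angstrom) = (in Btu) 4.799e-18. Check: 1 dyne = 1e-05 N, so 16.44 dyne = 16.44 * 1e-05 = 0.0001644 N. 1 angstrom = 1e-10 m, so 0.308 angstrom = 0.308 * 1e-10 = 3.08e-11 m. Combine: 0.0001644 N * 3.08e-11 m = 5.06352e-15 J. 1 Btu = 1055.0559 J, so 5.06352e-15 J = 5.06352e-15 / 1055.0559 = 4.7992909e-18 Btu ≈ 4.799e-18 Btu (4 s.f.).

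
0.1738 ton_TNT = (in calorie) 1 ton_TNT = 4.184e+09 J, so 0.1738 ton_TNT = 0.1738 * 4.184e+09 = 7.271792e+08 J. 1 calorie = 4.184 J, so 7.271792e+08 J = 7.271792e+08 / 4.184 = 1.738e+08 calorie. Final answer: 1.738e+08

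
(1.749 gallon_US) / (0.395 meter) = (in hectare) 1.676e-06. Check: 1 gallon_US = 0.0037854118 m^3, so 1.749 gallon_US = 1.749 * 0.0037854118 = 0.0066206852 m^3. 0.395 meter = 0.395 m. Combine: 0.0066206852 m^3 / 0.395 m = 0.016761228 m^2. 1 hectare = 10000 m^2, so 0.016761228 m^2 = 0.016761228 / 10000 = 1.6761228e-06 hectare ≈ 1.676e-06 hectare (4 s.f.).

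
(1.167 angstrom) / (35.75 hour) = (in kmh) 1 angstrom = 1e-10 m, so 1.167 angstrom = 1.167 * 1e-10 = 1.167e-10 m. 1 hour = 3600 s, so 35.75 hour = 35.75 * 3600 = 128700 s. Combine: 1.167e-10 m / 128700 s = 9.0675991e-16 m/s. 1 kmh = 0.27777778 m/s, so 9.0675991e-16 m/s = 9.0675991e-16 / 0.27777778 = 3.2643357e-15 kmh ≈ 3.264e-15 kmh (4 s.f.). Final answer: 3.264e-15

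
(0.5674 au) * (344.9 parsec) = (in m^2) 9.034e+29. Check: 1 au = 1.4959787e+11 m, so 0.5674 au = 0.5674 * 1.4959787e+11 = 8.4881832e+10 m. 1 parsec = 3.0856776e+16 m, so 344.9 parsec = 344.9 * 3.0856776e+16 = 1.0642502e+19 m. Combine: 8.4881832e+10 m * 1.0642502e+19 m = 9.0335506e+29 m^2. Result: 9.0335506e+29 m^2 ≈ 9.034e+29 m^2 (4 s.f.).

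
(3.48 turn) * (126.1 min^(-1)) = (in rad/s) 1 turn = 6.2831853 rad, so 3.48 turn = 3.48 * 6.2831853 = 21.865485 rad. 1 min^(-1) = 0.016666667 Hz, so 126.1 min^(-1) = 126.1 * 0.016666667 = 2.1016667 Hz. Combine: 21.865485 rad * 2.1016667 Hz = 45.953961 rad/s. Result: 45.953961 rad/s ≈ 45.95 rad/s (4 s.f.). Final answer: 45.95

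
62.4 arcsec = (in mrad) 1 arcsec = 4.8481368e-06 rad, so 62.4 arcsec = 62.4 * 4.8481368e-06 = 0.00030252374 rad. 1 mrad = 0.001 rad, so 0.00030252374 rad = 0.00030252374 / 0.001 = 0.30252374 mrad ≈ 0.3025 mrad (4 s.f.). Final answer: 0.3025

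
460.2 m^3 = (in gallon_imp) 1 gallon_imp = 0.00454609 m^3, so 460.2 m^3 = 460.2 / 0.00454609 = 101229.85 gallon_imp ≈ 1.012e+05 gallon_imp (4 s.f.). Final answer: 1.012e+05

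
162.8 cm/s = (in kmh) 1 cm/s = 0.01 m/s, so 162.8 cm/s = 162.8 * 0.01 = 1.628 m/s. 1 kmh = 0.27777778 m/s, so 1.628 m/s = 1.628 / 0.27777778 = 5.8608 kmh ≈ 5.861 kmh (4 s.f.). Final answer: 5.861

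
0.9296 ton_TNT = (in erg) 3.889e+16. Check: 1 ton_TNT = 4.184e+09 J, so 0.9296 ton_TNT = 0.9296 * 4.184e+09 = 3.8894464e+09 J. 1 erg = 1e-07 J, so 3.8894464e+09 J = 3.8894464e+09 / 1e-07 = 3.8894464e+16 erg ≈ 3.889e+16 erg (4 s.f.).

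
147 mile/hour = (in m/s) 65.71. Check: 1 mile/hour = 0.44704 m/s, so 147 mile/hour = 147 * 0.44704 = 65.71488 m/s. Result: 65.71488 m/s ≈ 65.71 m/s (4 s.f.).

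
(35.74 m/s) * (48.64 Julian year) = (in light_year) 35.74 m/s is already in m/s. 1 Julian year = 31557600 s, so 48.64 Julian year = 48.64 * 31557600 = 1.5349617e+09 s. Combine: 35.74 m/s * 1.5349617e+09 s = 5.485953e+10 m. 1 light_year = 9.4607305e+15 m, so 5.485953e+10 m = 5.485953e+10 / 9.4607305e+15 = 5.7986569e-06 light_year ≈ 5.799e-06 light_year (4 s.f.). Final answer: 5.799e-06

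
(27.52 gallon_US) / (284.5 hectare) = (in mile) 1 gallon_US = 0.0037854118 m^3, so 27.52 gallon_US = 27.52 * 0.0037854118 = 0.10417453 m^3. 1 hectare = 10000 m^2, so 284.5 hectare = 284.5 * 10000 = 2845000 m^2. Combine: 0.10417453 m^3 / 2845000 m^2 = 3.6616707e-08 m. 1 mile = 1609.344 m, so 3.6616707e-08 m = 3.6616707e-08 / 1609.344 = 2.2752567e-11 mile ≈ 2.275e-11 mile (4 s.f.). Final answer: 2.275e-11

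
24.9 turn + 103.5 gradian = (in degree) 1 turn = 6.2831853 rad, so 24.9 turn = 24.9 * 6.2831853 = 156.45131 rad. 1 gradian = 0.015707963 rad, so 103.5 gradian = 103.5 * 0.015707963 = 1.6257742 rad. Sum: 156.45131 + 1.6257742 = 158.07709 rad. 1 degree = 0.017453293 rad, so 158.07709 rad = 158.07709 / 0.017453293 = 9057.15 degree ≈ 9057 degree (4 s.f.). Final answer: 9057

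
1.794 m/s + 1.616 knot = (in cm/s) 1.794 m/s is already in m/s. 1 knot = 0.51444444 m/s, so 1.616 knot = 1.616 * 0.51444444 = 0.83134222 m/s. Sum: 1.794 + 0.83134222 = 2.6253422 m/s. 1 cm/s = 0.01 m/s, so 2.6253422 m/s = 2.6253422 / 0.01 = 262.53422 cm/s ≈ 262.5 cm/s (4 s.f.). Final answer: 262.5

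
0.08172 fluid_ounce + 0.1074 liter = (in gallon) 1 fluid_ounce = 2.957353e-05 m^3, so 0.08172 fluid_ounce = 0.08172 * 2.957353e-05 = 2.4167488e-06 m^3. 1 liter = 0.001 m^3, so 0.1074 liter = 0.1074 * 0.001 = 0.0001074 m^3. Sum: 2.4167488e-06 + 0.0001074 = 0.00010981675 m^3. 1 gallon = 0.0037854118 m^3, so 0.00010981675 m^3 = 0.00010981675 / 0.0037854118 = 0.029010516 gallon ≈ 0.02901 gallon (4 s.f.). Final answer: 0.02901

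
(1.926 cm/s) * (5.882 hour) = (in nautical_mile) 1 cm/s = 0.01 m/s, so 1.926 cm/s = 1.926 * 0.01 = 0.01926 m/s. 1 hour = 3600 s, so 5.882 hour = 5.882 * 3600 = 21175.2 s. Combine: 0.01926 m/s * 21175.2 s = 407.83435 m. 1 nautical_mile = 1852 m, so 407.83435 m = 407.83435 / 1852 = 0.22021293 nautical_mile ≈ 0.2202 nautical_mile (4 s.f.). Final answer: 0.2202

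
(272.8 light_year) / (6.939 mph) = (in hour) 1 light_year = 9.4607305e+15 m, so 272.8 light_year = 272.8 * 9.4607305e+15 = 2.5808873e+18 m. 1 mph = 0.44704 m/s, so 6.939 mph = 6.939 * 0.44704 = 3.1020106 m/s. Combine: 2.5808873e+18 m / 3.1020106 m/s = 8.3200467e+17 s. 1 hour = 3600 s, so 8.3200467e+17 s = 8.3200467e+17 / 3600 = 2.3111241e+14 hour ≈ 2.311e+14 hour (4 s.f.). Final answer: 2.311e+14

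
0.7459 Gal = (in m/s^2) 0.007459. Check: 1 Gal = 0.01 m/s^2, so 0.7459 Gal = 0.7459 * 0.01 = 0.007459 m/s^2. Result: 0.007459 m/s^2.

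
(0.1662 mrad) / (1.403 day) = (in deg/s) 7.856e-08. Check: 1 mrad = 0.001 rad, so 0.1662 mrad = 0.1662 * 0.001 = 0.0001662 rad. 1 day = 86400 s, so 1.403 day = 1.403 * 86400 = 121219.2 s. Combine: 0.0001662 rad / 121219.2 s = 1.3710699e-09 rad/s. 1 deg/s = 0.017453293 rad/s, so 1.3710699e-09 rad/s = 1.3710699e-09 / 0.017453293 = 7.855652e-08 deg/s ≈ 7.856e-08 deg/s (4 s.f.).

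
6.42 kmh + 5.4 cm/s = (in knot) 1 kmh = 0.27777778 m/s, so 6.42 kmh = 6.42 * 0.27777778 = 1.7833333 m/s. 1 cm/s = 0.01 m/s, so 5.4 cm/s = 5.4 * 0.01 = 0.054 m/s. Sum: 1.7833333 + 0.054 = 1.8373333 m/s. 1 knot = 0.51444444 m/s, so 1.8373333 m/s = 1.8373333 / 0.51444444 = 3.5714903 knot ≈ 3.571 knot (4 s.f.). Final answer: 3.571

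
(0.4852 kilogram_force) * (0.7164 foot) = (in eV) 6.485e+18. Check: 1 kilogram_force = 9.80665 N, so 0.4852 kilogram_force = 0.4852 * 9.80665 = 4.7581866 N. 1 foot = 0.3048 m, so 0.7164 foot = 0.7164 * 0.3048 = 0.21835872 m. Combine: 4.7581866 N * 0.21835872 m = 1.0389915 J. 1 eV = 1.6021766e-19 J, so 1.0389915 J = 1.0389915 / 1.6021766e-19 = 6.4848751e+18 eV ≈ 6.485e+18 eV (4 s.f.).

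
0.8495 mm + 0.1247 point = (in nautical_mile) 4.824e-07. Check: 1 mm = 0.001 m, so 0.8495 mm = 0.8495 * 0.001 = 0.0008495 m. 1 point = 0.00035277778 m, so 0.1247 point = 0.1247 * 0.00035277778 = 4.3991389e-05 m. Sum: 0.0008495 + 4.3991389e-05 = 0.00089349139 m. 1 nautical_mile = 1852 m, so 0.00089349139 m = 0.00089349139 / 1852 = 4.8244675e-07 nautical_mile ≈ 4.824e-07 nautical_mile (4 s.f.).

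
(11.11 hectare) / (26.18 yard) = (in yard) 1 hectare = 10000 m^2, so 11.11 hectare = 11.11 * 10000 = 111100 m^2. 1 yard = 0.9144 m, so 26.18 yard = 26.18 * 0.9144 = 23.938992 m. Combine: 111100 m^2 / 23.938992 m = 4640.964 m. 1 yard = 0.9144 m, so 4640.964 m = 4640.964 / 0.9144 = 5075.4199 yard ≈ 5075 yard (4 s.f.). Final answer: 5075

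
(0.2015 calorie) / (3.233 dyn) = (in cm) 2.608e+06. Check: 1 calorie = 4.184 J, so 0.2015 calorie = 0.2015 * 4.184 = 0.843076 J. 1 dyn = 1e-05 N, so 3.233 dyn = 3.233 * 1e-05 = 3.233e-05 N. Combine: 0.843076 J / 3.233e-05 N = 26077.204 m. 1 cm = 0.01 m, so 26077.204 m = 26077.204 / 0.01 = 2607720.4 cm ≈ 2.608e+06 cm (4 s.f.).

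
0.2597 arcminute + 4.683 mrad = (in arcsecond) 981.5. Check: 1 arcminute = 0.00029088821 rad, so 0.2597 arcminute = 0.2597 * 0.00029088821 = 7.5543668e-05 rad. 1 mrad = 0.001 rad, so 4.683 mrad = 4.683 * 0.001 = 0.004683 rad. Sum: 7.5543668e-05 + 0.004683 = 0.0047585437 rad. 1 arcsecond = 4.8481368e-06 rad, so 0.0047585437 rad = 0.0047585437 / 4.8481368e-06 = 981.52009 arcsecond ≈ 981.5 arcsecond (4 s.f.).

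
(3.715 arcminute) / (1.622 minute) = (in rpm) 1 arcminute = 0.00029088821 rad, so 3.715 arcminute = 3.715 * 0.00029088821 = 0.0010806497 rad. 1 minute = 60 s, so 1.622 minute = 1.622 * 60 = 97.32 s. Combine: 0.0010806497 rad / 97.32 s = 1.1104086e-05 rad/s. 1 rpm = 0.10471976 rad/s, so 1.1104086e-05 rad/s = 1.1104086e-05 / 0.10471976 = 0.00010603622 rpm ≈ 0.000106 rpm (4 s.f.). Final answer: 0.000106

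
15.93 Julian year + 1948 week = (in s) 1.681e+09. Check: 1 Julian year = 31557600 s, so 15.93 Julian year = 15.93 * 31557600 = 5.0271257e+08 s. 1 week = 604800 s, so 1948 week = 1948 * 604800 = 1.1781504e+09 s. Sum: 5.0271257e+08 + 1.1781504e+09 = 1.680863e+09 s. Result: 1.680863e+09 s ≈ 1.681e+09 s (4 s.f.).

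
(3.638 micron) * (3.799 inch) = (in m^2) 1 micron = 1e-06 m, so 3.638 micron = 3.638 * 1e-06 = 3.638e-06 m. 1 inch = 0.0254 m, so 3.799 inch = 3.799 * 0.0254 = 0.0964946 m. Combine: 3.638e-06 m * 0.0964946 m = 3.5104735e-07 m^2. Result: 3.5104735e-07 m^2 ≈ 3.51e-07 m^2 (4 s.f.). Final answer: 3.51e-07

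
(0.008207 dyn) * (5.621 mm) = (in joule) 4.613e-10. Check: 1 dyn = 1e-05 N, so 0.008207 dyn = 0.008207 * 1e-05 = 8.207e-08 N. 1 mm = 0.001 m, so 5.621 mm = 5.621 * 0.001 = 0.005621 m. Combine: 8.207e-08 N * 0.005621 m = 4.6131547e-10 J. 4.6131547e-10 J = 4.6131547e-10 joule ≈ 4.613e-10 joule (4 s.f.).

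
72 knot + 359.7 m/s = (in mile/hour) 887.5. Check: 1 knot = 0.51444444 m/s, so 72 knot = 72 * 0.51444444 = 37.04 m/s. 359.7 m/s is already in m/s. Sum: 37.04 + 359.7 = 396.74 m/s. 1 mile/hour = 0.44704 m/s, so 396.74 m/s = 396.74 / 0.44704 = 887.4821 mile/hour ≈ 887.5 mile/hour (4 s.f.).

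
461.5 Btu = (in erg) 1 Btu = 1055.0559 J, so 461.5 Btu = 461.5 * 1055.0559 = 486908.28 J. 1 erg = 1e-07 J, so 486908.28 J = 486908.28 / 1e-07 = 4.8690828e+12 erg ≈ 4.869e+12 erg (4 s.f.). Final answer: 4.869e+12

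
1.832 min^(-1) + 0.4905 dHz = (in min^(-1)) 4.775. Check: 1 min^(-1) = 0.016666667 Hz, so 1.832 min^(-1) = 1.832 * 0.016666667 = 0.030533333 Hz. 1 dHz = 0.1 Hz, so 0.4905 dHz = 0.4905 * 0.1 = 0.04905 Hz. Sum: 0.030533333 + 0.04905 = 0.079583333 Hz. 1 min^(-1) = 0.016666667 Hz, so 0.079583333 Hz = 0.079583333 / 0.016666667 = 4.775 min^(-1).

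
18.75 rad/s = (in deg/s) 1074. Check: 1 deg/s = 0.017453293 rad/s, so 18.75 rad/s = 18.75 / 0.017453293 = 1074.2959 deg/s ≈ 1074 deg/s (4 s.f.).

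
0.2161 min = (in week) 2.144e-05. Check: 1 min = 60 s, so 0.2161 min = 0.2161 * 60 = 12.966 s. 1 week = 604800 s, so 12.966 s = 12.966 / 604800 = 2.1438492e-05 week ≈ 2.144e-05 week (4 s.f.).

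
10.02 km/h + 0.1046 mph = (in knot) 1 km/h = 0.27777778 m/s, so 10.02 km/h = 10.02 * 0.27777778 = 2.7833333 m/s. 1 mph = 0.44704 m/s, so 0.1046 mph = 0.1046 * 0.44704 = 0.046760384 m/s. Sum: 2.7833333 + 0.046760384 = 2.8300937 m/s. 1 knot = 0.51444444 m/s, so 2.8300937 m/s = 2.8300937 / 0.51444444 = 5.5012621 knot ≈ 5.501 knot (4 s.f.). Final answer: 5.501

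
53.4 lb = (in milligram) 2.422e+07. Check: 1 lb = 0.45359237 kg, so 53.4 lb = 53.4 * 0.45359237 = 24.221833 kg. 1 milligram = 1e-06 kg, so 24.221833 kg = 24.221833 / 1e-06 = 24221833 milligram ≈ 2.422e+07 milligram (4 s.f.).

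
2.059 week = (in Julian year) 1 week = 604800 s, so 2.059 week = 2.059 * 604800 = 1245283.2 s. 1 Julian year = 31557600 s, so 1245283.2 s = 1245283.2 / 31557600 = 0.039460643 Julian year ≈ 0.03946 Julian year (4 s.f.). Final answer: 0.03946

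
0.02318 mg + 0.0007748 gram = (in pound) 1.759e-06. Check: 1 mg = 1e-06 kg, so 0.02318 mg = 0.02318 * 1e-06 = 2.318e-08 kg. 1 gram = 0.001 kg, so 0.0007748 gram = 0.0007748 * 0.001 = 7.748e-07 kg. Sum: 2.318e-08 + 7.748e-07 = 7.9798e-07 kg. 1 pound = 0.45359237 kg, so 7.9798e-07 kg = 7.9798e-07 / 0.45359237 = 1.7592448e-06 pound ≈ 1.759e-06 pound (4 s.f.).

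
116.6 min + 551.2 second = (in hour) 1 min = 60 s, so 116.6 min = 116.6 * 60 = 6996 s. 551.2 second = 551.2 s. Sum: 6996 + 551.2 = 7547.2 s. 1 hour = 3600 s, so 7547.2 s = 7547.2 / 3600 = 2.0964444 hour ≈ 2.096 hour (4 s.f.). Final answer: 2.096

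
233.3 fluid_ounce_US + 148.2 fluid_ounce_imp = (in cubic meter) 0.01111. Check: 1 fluid_ounce_US = 2.957353e-05 m^3, so 233.3 fluid_ounce_US = 233.3 * 2.957353e-05 = 0.0068995044 m^3. 1 fluid_ounce_imp = 2.8413063e-05 m^3, so 148.2 fluid_ounce_imp = 148.2 * 2.8413063e-05 = 0.0042108159 m^3. Sum: 0.0068995044 + 0.0042108159 = 0.01111032 m^3. 0.01111032 m^3 = 0.01111032 cubic meter ≈ 0.01111 cubic meter (4 s.f.).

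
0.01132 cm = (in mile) 7.034e-08. Check: 1 cm = 0.01 m, so 0.01132 cm = 0.01132 * 0.01 = 0.0001132 m. 1 mile = 1609.344 m, so 0.0001132 m = 0.0001132 / 1609.344 = 7.0339219e-08 mile ≈ 7.034e-08 mile (4 s.f.).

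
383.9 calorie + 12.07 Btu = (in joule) 1 calorie = 4.184 J, so 383.9 calorie = 383.9 * 4.184 = 1606.2376 J. 1 Btu = 1055.0559 J, so 12.07 Btu = 12.07 * 1055.0559 = 12734.524 J. Sum: 1606.2376 + 12734.524 = 14340.762 J. 14340.762 J = 14340.762 joule ≈ 1.434e+04 joule (4 s.f.). Final answer: 1.434e+04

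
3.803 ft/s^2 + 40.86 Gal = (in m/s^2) 1.568. Check: 1 ft/s^2 = 0.3048 m/s^2, so 3.803 ft/s^2 = 3.803 * 0.3048 = 1.1591544 m/s^2. 1 Gal = 0.01 m/s^2, so 40.86 Gal = 40.86 * 0.01 = 0.4086 m/s^2. Sum: 1.1591544 + 0.4086 = 1.5677544 m/s^2. Result: 1.5677544 m/s^2 ≈ 1.568 m/s^2 (4 s.f.).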